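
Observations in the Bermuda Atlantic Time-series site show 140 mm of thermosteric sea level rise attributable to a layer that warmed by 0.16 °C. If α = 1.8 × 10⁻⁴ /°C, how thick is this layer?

H = Δh/(αΔT) = 0.14 / (1.8×10⁻⁴ × 0.16) ≈ 4861 m

H ≈ 4860 m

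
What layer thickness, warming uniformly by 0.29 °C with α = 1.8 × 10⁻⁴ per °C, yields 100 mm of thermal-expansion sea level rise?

H = Δh/(αΔT) = 0.1 / (1.8×10⁻⁴ × 0.29) ≈ 1916 m

1920 m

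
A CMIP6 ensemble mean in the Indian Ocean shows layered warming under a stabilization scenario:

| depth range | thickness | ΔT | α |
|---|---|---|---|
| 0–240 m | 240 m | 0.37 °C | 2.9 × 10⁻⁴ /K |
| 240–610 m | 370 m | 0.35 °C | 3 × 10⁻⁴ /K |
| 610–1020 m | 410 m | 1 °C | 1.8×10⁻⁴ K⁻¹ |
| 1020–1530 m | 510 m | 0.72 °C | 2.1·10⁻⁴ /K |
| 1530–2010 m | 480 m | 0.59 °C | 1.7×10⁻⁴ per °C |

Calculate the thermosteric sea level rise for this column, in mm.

Layer 1: 2.9×10⁻⁴ × 240 × 0.37 = 0.025752 m
240–610 m: 0.35 × 3×10⁻⁴ × 370 = 0.03885 m
Layer 3: 1 × 410 × 1.8×10⁻⁴ = 0.07380 m
Layer 4: 2.1×10⁻⁴ × 0.72 × 510 = 0.077112 m
Layer 5: 480 × 1.7×10⁻⁴ × 0.59 = 0.048144 m
Δh = 0.025752 + 0.03885 + 0.07380 + 0.077112 + 0.048144 = 0.263658 m

Δh = 264 mm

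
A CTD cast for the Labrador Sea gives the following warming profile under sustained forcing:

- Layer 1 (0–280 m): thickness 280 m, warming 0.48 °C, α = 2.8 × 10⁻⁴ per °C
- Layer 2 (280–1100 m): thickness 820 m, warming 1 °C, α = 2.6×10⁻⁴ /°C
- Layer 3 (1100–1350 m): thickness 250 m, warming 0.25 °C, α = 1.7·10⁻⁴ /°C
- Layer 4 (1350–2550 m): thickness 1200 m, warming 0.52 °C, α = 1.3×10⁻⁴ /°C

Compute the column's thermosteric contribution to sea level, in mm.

Δh ≈ 340 mm

Layer 1: 2.8×10⁻⁴ × 0.48 × 280 = 0.037632 m
280–1100 m: 820 × 1 × 2.6×10⁻⁴ = 0.21320 m
250 × 0.25 × 1.7×10⁻⁴ = 0.010625 m
1350–2550 m: 1.3×10⁻⁴ × 1200 × 0.52 = 0.08112 m
Δh = 0.037632 + 0.21320 + 0.010625 + 0.08112 = 0.342577 m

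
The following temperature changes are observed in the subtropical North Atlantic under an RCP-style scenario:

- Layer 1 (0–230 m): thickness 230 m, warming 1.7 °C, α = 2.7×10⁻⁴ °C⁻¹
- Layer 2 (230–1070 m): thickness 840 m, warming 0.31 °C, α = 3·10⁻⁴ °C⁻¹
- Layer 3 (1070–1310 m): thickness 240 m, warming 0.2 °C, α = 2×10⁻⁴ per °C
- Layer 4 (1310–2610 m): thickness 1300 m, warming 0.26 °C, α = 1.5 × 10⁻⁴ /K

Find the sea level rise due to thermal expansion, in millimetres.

Δh ≈ 240 mm

230 × 1.7 × 2.7×10⁻⁴ = 0.10557 m
Layer 2: 3×10⁻⁴ × 840 × 0.31 = 0.07812 m
1070–1310 m: 240 × 2×10⁻⁴ × 0.2 = 0.00960 m
1.5×10⁻⁴ × 0.26 × 1300 = 0.05070 m
Δh = 0.10557 + 0.07812 + 0.00960 + 0.05070 = 0.24399 m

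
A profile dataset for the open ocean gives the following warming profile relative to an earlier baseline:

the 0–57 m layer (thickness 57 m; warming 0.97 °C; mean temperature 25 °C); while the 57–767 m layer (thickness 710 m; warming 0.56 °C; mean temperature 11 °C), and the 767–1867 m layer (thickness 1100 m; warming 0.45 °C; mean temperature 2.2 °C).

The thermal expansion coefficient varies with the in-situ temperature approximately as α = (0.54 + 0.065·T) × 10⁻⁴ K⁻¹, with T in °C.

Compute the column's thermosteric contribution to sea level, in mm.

Layer 1: α = (0.54 + 0.065×25)×10⁻⁴ = 2.165×10⁻⁴ K⁻¹
Layer 2: α = (0.54 + 0.065×11)×10⁻⁴ = 1.255×10⁻⁴ K⁻¹
Layer 3: α = (0.54 + 0.065×2.2)×10⁻⁴ = 0.683×10⁻⁴ K⁻¹
2.165×10⁻⁴ × 57 × 0.97 = 0.011970285 m
57–767 m: 0.56 × 710 × 1.255×10⁻⁴ = 0.0498988 m
1100 × 0.683×10⁻⁴ × 0.45 = 0.0338085 m
Δh = 0.011970285 + 0.0498988 + 0.0338085 = 0.095677585 m

95.7 mm of thermosteric rise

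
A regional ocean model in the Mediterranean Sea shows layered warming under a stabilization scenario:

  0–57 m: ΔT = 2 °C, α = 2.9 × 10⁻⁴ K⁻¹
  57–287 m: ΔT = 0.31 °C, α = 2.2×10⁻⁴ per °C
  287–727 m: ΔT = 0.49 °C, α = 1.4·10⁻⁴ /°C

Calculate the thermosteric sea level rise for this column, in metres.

Δh ≈ 0.079 m

Layer 1: 57 × 2.9×10⁻⁴ × 2 = 0.03306 m
0.31 × 230 × 2.2×10⁻⁴ = 0.015686 m
287–727 m: 0.49 × 1.4×10⁻⁴ × 440 = 0.030184 m
Δh = 0.03306 + 0.015686 + 0.030184 = 0.07893 m ≈ 0.079 m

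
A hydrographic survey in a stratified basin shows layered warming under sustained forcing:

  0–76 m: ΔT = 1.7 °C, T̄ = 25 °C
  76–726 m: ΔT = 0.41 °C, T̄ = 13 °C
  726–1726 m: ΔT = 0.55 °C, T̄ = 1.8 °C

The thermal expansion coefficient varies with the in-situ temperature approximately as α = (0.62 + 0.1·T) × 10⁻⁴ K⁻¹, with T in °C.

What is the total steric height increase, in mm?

Layer 1: α = (0.62 + 0.1×25)×10⁻⁴ = 3.12×10⁻⁴ K⁻¹
Layer 2: α = (0.62 + 0.1×13)×10⁻⁴ = 1.92×10⁻⁴ K⁻¹
Layer 3: α = (0.62 + 0.1×1.8)×10⁻⁴ = 0.8×10⁻⁴ K⁻¹
Layer 1: 3.12×10⁻⁴ × 76 × 1.7 = 0.0403104 m
Layer 2: 0.41 × 650 × 1.92×10⁻⁴ = 0.051168 m
726–1726 m: 0.55 × 1000 × 0.8×10⁻⁴ = 0.04400 m
Δh = 0.0403104 + 0.051168 + 0.04400 = 0.1354784 m

Δh ≈ 135 mm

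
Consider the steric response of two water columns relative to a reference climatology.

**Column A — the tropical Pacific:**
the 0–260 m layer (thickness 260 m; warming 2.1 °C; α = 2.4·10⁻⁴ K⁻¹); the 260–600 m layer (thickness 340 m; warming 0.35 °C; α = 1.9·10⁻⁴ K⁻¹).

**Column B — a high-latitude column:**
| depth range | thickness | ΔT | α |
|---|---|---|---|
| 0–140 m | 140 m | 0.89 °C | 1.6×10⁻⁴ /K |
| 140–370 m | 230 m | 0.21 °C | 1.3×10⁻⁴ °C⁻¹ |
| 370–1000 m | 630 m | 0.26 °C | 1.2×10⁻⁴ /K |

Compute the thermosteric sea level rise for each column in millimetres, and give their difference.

A Layer 1: 2.1 × 260 × 2.4×10⁻⁴ = 0.13104 m
A 0.35 × 340 × 1.9×10⁻⁴ = 0.02261 m
A total: 0.15365 m
B 0–140 m: 0.89 × 140 × 1.6×10⁻⁴ = 0.019936 m
B 140–370 m: 0.21 × 230 × 1.3×10⁻⁴ = 0.006279 m
B 1.2×10⁻⁴ × 0.26 × 630 = 0.019656 m
B total: 0.045871 m
Difference: 0.15365 − 0.045871 = 0.107779 m

Δh_A ≈ 150 mm, Δh_B ≈ 46 mm; difference ≈ 110 mm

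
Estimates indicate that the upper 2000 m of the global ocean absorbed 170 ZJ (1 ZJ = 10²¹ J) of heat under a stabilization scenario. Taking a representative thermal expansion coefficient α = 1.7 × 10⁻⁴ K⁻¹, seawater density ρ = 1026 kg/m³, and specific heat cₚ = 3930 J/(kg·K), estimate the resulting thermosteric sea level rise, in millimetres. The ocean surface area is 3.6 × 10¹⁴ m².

20 mm

Per unit area: Q = 170×10²¹ / (3.6×10¹⁴) ≈ 4.722×10⁸ J/m²
Δh = αQ/(ρcₚ) = 1.7×10⁻⁴ × 4.722×10⁸ / (1026 × 3930) ≈ 0.019908 m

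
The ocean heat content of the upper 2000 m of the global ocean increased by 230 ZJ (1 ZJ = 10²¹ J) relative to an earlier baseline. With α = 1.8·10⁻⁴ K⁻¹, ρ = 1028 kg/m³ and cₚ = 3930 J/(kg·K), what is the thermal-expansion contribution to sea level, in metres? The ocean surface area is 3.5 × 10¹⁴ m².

0.0293 m

Per unit area: Q = 230×10²¹ / (3.5×10¹⁴) ≈ 6.571×10⁸ J/m²
Δh = αQ/(ρcₚ) = 1.8×10⁻⁴ × 6.571×10⁸ / (1028 × 3930) ≈ 0.029276 m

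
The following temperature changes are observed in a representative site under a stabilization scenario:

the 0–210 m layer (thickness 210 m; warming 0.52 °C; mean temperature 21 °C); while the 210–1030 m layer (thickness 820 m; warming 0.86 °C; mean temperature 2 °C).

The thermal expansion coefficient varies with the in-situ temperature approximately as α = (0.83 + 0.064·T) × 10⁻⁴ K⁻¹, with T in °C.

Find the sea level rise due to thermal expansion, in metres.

Layer 1: α = (0.83 + 0.064×21)×10⁻⁴ = 2.174×10⁻⁴ K⁻¹
Layer 2: α = (0.83 + 0.064×2)×10⁻⁴ = 0.958×10⁻⁴ K⁻¹
Layer 1: 2.174×10⁻⁴ × 0.52 × 210 = 0.02374008 m
Layer 2: 0.86 × 820 × 0.958×10⁻⁴ = 0.06755816 m
Δh = 0.02374008 + 0.06755816 = 0.09129824 m

0.0913 m of thermosteric rise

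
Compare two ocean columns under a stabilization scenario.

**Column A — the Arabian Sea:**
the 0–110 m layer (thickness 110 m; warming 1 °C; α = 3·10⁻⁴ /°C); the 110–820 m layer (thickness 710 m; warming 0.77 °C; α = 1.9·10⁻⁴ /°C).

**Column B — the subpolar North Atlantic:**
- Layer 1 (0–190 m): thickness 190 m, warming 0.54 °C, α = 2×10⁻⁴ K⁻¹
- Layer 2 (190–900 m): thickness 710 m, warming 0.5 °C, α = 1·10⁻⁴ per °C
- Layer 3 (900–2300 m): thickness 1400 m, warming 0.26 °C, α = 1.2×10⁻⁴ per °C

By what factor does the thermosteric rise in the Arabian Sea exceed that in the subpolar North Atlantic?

1.37

A 0–110 m: 110 × 3×10⁻⁴ × 1 = 0.03300 m
A Layer 2: 1.9×10⁻⁴ × 0.77 × 710 = 0.103873 m
A total: 0.136873 m
B 0.54 × 190 × 2×10⁻⁴ = 0.02052 m
B Layer 2: 710 × 1×10⁻⁴ × 0.5 = 0.03550 m
B Layer 3: 1.2×10⁻⁴ × 1400 × 0.26 = 0.04368 m
B total: 0.09970 m
Ratio: 0.136873 / 0.09970 ≈ 1.373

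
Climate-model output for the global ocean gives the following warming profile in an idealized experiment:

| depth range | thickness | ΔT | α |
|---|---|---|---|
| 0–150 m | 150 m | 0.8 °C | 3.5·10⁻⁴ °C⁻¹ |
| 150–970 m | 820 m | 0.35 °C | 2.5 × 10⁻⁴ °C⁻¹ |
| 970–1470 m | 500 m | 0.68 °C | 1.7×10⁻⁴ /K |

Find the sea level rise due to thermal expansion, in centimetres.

Δh = 17.2 cm

0.8 × 150 × 3.5×10⁻⁴ = 0.04200 m
150–970 m: 0.35 × 2.5×10⁻⁴ × 820 = 0.07175 m
500 × 1.7×10⁻⁴ × 0.68 = 0.05780 m
Δh = 0.04200 + 0.07175 + 0.05780 = 0.17155 m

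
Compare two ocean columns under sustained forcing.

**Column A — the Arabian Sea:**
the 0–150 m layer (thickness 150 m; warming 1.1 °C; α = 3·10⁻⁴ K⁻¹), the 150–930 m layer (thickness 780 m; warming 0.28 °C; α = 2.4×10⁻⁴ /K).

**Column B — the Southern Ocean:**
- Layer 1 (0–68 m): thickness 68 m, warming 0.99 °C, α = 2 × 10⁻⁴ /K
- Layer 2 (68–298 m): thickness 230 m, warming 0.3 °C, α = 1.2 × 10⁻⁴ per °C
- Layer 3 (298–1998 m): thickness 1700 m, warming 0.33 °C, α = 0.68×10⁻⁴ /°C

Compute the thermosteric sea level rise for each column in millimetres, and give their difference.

Δh_A ≈ 100 mm, Δh_B ≈ 60 mm; difference ≈ 42 mm

A Layer 1: 150 × 1.1 × 3×10⁻⁴ = 0.04950 m
A 150–930 m: 2.4×10⁻⁴ × 780 × 0.28 = 0.052416 m
A total: 0.101916 m
B 0–68 m: 0.99 × 68 × 2×10⁻⁴ = 0.013464 m
B 68–298 m: 1.2×10⁻⁴ × 0.3 × 230 = 0.00828 m
B 0.33 × 0.68×10⁻⁴ × 1700 = 0.038148 m
B total: 0.059892 m
Difference: 0.101916 − 0.059892 = 0.042024 m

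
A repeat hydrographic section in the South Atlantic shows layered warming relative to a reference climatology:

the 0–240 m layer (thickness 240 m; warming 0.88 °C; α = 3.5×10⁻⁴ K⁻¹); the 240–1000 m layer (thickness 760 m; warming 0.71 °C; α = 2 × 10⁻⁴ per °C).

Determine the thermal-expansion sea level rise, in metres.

3.5×10⁻⁴ × 240 × 0.88 = 0.07392 m
Layer 2: 0.71 × 760 × 2×10⁻⁴ = 0.10792 m
Δh = 0.07392 + 0.10792 = 0.18184 m

about 0.182 m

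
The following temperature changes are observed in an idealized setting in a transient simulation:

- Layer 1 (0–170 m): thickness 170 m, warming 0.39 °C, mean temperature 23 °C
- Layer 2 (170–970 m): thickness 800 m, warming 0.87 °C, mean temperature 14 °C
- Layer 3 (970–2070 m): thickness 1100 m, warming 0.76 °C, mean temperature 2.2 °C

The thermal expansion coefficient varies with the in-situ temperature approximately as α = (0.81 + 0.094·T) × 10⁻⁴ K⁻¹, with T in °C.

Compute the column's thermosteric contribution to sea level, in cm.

Layer 1: α = (0.81 + 0.094×23)×10⁻⁴ = 2.972×10⁻⁴ K⁻¹
Layer 2: α = (0.81 + 0.094×14)×10⁻⁴ = 2.126×10⁻⁴ K⁻¹
Layer 3: α = (0.81 + 0.094×2.2)×10⁻⁴ = 1.0168×10⁻⁴ K⁻¹
2.972×10⁻⁴ × 170 × 0.39 = 0.01970436 m
170–970 m: 0.87 × 2.126×10⁻⁴ × 800 = 0.1479696 m
1100 × 1.0168×10⁻⁴ × 0.76 = 0.08500448 m
Δh = 0.01970436 + 0.1479696 + 0.08500448 = 0.25267844 m

about 25 cm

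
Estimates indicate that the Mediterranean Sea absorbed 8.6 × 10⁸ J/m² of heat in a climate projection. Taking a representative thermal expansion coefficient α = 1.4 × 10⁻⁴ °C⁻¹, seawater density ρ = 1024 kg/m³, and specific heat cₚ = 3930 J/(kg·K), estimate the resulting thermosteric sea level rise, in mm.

29.9 mm of thermosteric rise

Δh = αQ/(ρcₚ) = 1.4×10⁻⁴ × 8.6×10⁸ / (1024 × 3930) ≈ 0.029918 m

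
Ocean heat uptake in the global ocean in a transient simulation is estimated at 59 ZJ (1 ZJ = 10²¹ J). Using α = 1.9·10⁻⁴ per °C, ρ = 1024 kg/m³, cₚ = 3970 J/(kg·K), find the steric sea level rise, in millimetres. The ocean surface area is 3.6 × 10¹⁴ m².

7.7 mm

Per unit area: Q = 59×10²¹ / (3.6×10¹⁴) ≈ 1.639×10⁸ J/m²
Δh = αQ/(ρcₚ) = 1.9×10⁻⁴ × 1.639×10⁸ / (1024 × 3970) ≈ 0.0076602 m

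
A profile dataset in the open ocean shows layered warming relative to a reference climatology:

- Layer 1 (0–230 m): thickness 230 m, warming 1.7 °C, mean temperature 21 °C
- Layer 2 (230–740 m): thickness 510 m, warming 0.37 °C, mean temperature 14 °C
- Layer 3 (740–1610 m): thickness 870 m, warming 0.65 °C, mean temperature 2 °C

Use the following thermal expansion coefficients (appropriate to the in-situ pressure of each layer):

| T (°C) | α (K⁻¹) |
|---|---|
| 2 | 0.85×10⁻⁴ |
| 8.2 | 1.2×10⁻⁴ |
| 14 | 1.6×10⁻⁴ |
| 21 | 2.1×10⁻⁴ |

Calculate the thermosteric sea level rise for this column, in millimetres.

about 160 mm

Layer 1 at 21 °C → α = 2.1×10⁻⁴ K⁻¹
Layer 2 at 14 °C → α = 1.6×10⁻⁴ K⁻¹
Layer 3 at 2 °C → α = 0.85×10⁻⁴ K⁻¹
0–230 m: 2.1×10⁻⁴ × 1.7 × 230 = 0.08211 m
0.37 × 510 × 1.6×10⁻⁴ = 0.030192 m
740–1610 m: 0.85×10⁻⁴ × 0.65 × 870 = 0.0480675 m
Δh = 0.08211 + 0.030192 + 0.0480675 = 0.1603695 m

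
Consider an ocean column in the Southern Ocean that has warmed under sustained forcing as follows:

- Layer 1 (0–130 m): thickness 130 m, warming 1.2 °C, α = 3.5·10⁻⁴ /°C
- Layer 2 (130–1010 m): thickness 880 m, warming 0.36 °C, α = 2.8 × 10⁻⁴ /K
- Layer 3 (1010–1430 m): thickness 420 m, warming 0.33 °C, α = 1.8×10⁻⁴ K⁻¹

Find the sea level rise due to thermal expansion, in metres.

0.168 m of thermosteric rise

Layer 1: 1.2 × 130 × 3.5×10⁻⁴ = 0.05460 m
Layer 2: 880 × 2.8×10⁻⁴ × 0.36 = 0.088704 m
1010–1430 m: 1.8×10⁻⁴ × 420 × 0.33 = 0.024948 m
Δh = 0.05460 + 0.088704 + 0.024948 = 0.168252 m ≈ 0.168 m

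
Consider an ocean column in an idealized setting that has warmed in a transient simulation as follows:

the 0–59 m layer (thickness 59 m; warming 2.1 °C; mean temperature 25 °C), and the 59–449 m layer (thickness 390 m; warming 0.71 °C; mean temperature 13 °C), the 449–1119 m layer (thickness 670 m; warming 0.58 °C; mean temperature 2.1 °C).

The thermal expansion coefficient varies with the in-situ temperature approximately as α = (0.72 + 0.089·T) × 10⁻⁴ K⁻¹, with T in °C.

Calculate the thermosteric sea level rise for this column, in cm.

12 cm of thermosteric rise

Layer 1: α = (0.72 + 0.089×25)×10⁻⁴ = 2.945×10⁻⁴ K⁻¹
Layer 2: α = (0.72 + 0.089×13)×10⁻⁴ = 1.877×10⁻⁴ K⁻¹
Layer 3: α = (0.72 + 0.089×2.1)×10⁻⁴ = 0.9069×10⁻⁴ K⁻¹
59 × 2.945×10⁻⁴ × 2.1 = 0.03648855 m
1.877×10⁻⁴ × 390 × 0.71 = 0.05197413 m
670 × 0.9069×10⁻⁴ × 0.58 = 0.035242134 m
Δh = 0.03648855 + 0.05197413 + 0.035242134 = 0.123704814 m ≈ 12 cm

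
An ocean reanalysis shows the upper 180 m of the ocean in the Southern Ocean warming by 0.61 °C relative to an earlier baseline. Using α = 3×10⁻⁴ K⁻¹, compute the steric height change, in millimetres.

Δh = αΔT·H = 3×10⁻⁴ × 0.61 × 180 = 0.03294 m

Δh ≈ 32.9 mm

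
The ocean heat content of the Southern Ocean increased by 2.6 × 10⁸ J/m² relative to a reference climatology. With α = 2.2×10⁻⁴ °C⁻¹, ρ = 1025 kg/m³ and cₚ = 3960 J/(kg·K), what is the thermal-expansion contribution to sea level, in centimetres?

1.4 cm of thermosteric rise

Δh = αQ/(ρcₚ) = 2.2×10⁻⁴ × 2.6×10⁸ / (1025 × 3960) ≈ 0.014092 m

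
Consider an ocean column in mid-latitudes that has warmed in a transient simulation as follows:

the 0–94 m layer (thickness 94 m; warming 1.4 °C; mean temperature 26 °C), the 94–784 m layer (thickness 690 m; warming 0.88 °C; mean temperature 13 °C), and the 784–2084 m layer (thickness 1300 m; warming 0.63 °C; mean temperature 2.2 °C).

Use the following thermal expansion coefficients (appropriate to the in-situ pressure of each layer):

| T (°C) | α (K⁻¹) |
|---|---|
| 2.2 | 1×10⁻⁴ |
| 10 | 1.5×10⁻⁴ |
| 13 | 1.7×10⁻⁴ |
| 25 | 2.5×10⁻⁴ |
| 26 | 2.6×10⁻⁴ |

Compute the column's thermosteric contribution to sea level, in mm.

220 mm of thermosteric rise

Layer 1 at 26 °C → α = 2.6×10⁻⁴ K⁻¹
Layer 2 at 13 °C → α = 1.7×10⁻⁴ K⁻¹
Layer 3 at 2.2 °C → α = 1×10⁻⁴ K⁻¹
Layer 1: 94 × 2.6×10⁻⁴ × 1.4 = 0.034216 m
Layer 2: 1.7×10⁻⁴ × 0.88 × 690 = 0.103224 m
Layer 3: 1300 × 1×10⁻⁴ × 0.63 = 0.08190 m
Δh = 0.034216 + 0.103224 + 0.08190 = 0.21934 m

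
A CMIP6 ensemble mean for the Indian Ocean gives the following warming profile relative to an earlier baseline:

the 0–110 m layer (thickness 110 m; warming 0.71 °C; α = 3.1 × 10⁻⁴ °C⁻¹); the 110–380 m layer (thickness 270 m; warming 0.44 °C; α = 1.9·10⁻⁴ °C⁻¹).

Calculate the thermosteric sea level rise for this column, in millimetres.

Δh = 46.8 mm

Layer 1: 110 × 3.1×10⁻⁴ × 0.71 = 0.024211 m
Layer 2: 1.9×10⁻⁴ × 0.44 × 270 = 0.022572 m
Δh = 0.024211 + 0.022572 = 0.046783 m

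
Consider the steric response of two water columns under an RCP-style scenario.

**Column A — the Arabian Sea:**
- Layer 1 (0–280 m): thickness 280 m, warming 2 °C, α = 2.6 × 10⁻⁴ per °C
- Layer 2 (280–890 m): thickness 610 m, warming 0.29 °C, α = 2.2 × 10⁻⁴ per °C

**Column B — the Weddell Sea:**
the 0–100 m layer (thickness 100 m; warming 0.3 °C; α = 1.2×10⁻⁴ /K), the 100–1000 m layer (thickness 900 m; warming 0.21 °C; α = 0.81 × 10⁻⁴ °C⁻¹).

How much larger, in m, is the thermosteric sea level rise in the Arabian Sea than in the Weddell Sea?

A Layer 1: 2 × 280 × 2.6×10⁻⁴ = 0.14560 m
A Layer 2: 0.29 × 2.2×10⁻⁴ × 610 = 0.038918 m
A total: 0.184518 m
B Layer 1: 1.2×10⁻⁴ × 0.3 × 100 = 0.00360 m
B 900 × 0.81×10⁻⁴ × 0.21 = 0.015309 m
B total: 0.018909 m
Difference: 0.184518 − 0.018909 = 0.165609 m

0.166 m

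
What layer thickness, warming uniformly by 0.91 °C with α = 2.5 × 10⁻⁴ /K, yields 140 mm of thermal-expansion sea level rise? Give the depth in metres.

620 m

H = Δh/(αΔT) = 0.14 / (2.5×10⁻⁴ × 0.91) ≈ 615.4 m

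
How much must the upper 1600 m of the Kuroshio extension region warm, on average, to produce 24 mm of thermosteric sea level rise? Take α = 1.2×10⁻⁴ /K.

about 0.125 K

ΔT = Δh/(αH) = 0.024 / (1.2×10⁻⁴ × 1600) = 0.1250 K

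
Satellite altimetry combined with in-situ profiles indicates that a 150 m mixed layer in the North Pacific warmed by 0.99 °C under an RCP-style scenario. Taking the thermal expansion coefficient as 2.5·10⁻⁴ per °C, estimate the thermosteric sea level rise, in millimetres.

Δh = αΔT·H = 2.5×10⁻⁴ × 0.99 × 150 = 0.037125 m

Δh = 37.1 mm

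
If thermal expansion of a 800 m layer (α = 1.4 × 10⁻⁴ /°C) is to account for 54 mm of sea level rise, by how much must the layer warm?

ΔT = Δh/(αH) = 0.054 / (1.4×10⁻⁴ × 800) ≈ 0.4821 °C

about 0.48 °C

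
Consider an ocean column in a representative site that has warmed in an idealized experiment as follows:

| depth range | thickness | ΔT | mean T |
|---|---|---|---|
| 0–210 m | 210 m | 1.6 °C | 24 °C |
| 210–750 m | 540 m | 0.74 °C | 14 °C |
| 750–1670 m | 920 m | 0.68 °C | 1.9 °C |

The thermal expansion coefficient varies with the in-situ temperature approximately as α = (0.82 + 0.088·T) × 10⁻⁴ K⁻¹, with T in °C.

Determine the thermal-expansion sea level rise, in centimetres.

Layer 1: α = (0.82 + 0.088×24)×10⁻⁴ = 2.932×10⁻⁴ K⁻¹
Layer 2: α = (0.82 + 0.088×14)×10⁻⁴ = 2.052×10⁻⁴ K⁻¹
Layer 3: α = (0.82 + 0.088×1.9)×10⁻⁴ = 0.9872×10⁻⁴ K⁻¹
Layer 1: 2.932×10⁻⁴ × 210 × 1.6 = 0.0985152 m
Layer 2: 2.052×10⁻⁴ × 0.74 × 540 = 0.08199792 m
Layer 3: 0.9872×10⁻⁴ × 0.68 × 920 = 0.061759232 m
Δh = 0.0985152 + 0.08199792 + 0.061759232 = 0.242272352 m ≈ 24.2 cm

Δh ≈ 24.2 cm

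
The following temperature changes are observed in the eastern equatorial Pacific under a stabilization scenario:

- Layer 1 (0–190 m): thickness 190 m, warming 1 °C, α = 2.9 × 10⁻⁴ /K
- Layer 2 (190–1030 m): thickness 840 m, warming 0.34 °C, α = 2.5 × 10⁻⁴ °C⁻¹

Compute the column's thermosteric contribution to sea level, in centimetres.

12.7 cm

0–190 m: 190 × 1 × 2.9×10⁻⁴ = 0.05510 m
2.5×10⁻⁴ × 0.34 × 840 = 0.07140 m
Δh = 0.05510 + 0.07140 = 0.12650 m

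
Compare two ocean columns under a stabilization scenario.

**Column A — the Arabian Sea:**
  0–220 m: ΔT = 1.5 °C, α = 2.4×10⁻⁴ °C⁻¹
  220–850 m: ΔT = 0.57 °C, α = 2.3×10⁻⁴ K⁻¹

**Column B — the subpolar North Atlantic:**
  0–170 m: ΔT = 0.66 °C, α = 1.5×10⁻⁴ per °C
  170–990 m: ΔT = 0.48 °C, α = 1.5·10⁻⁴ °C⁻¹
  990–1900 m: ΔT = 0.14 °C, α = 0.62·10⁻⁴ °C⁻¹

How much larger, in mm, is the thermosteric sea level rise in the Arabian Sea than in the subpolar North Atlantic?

78 mm larger

A 0–220 m: 2.4×10⁻⁴ × 220 × 1.5 = 0.07920 m
A Layer 2: 2.3×10⁻⁴ × 0.57 × 630 = 0.082593 m
A total: 0.161793 m
B 1.5×10⁻⁴ × 0.66 × 170 = 0.01683 m
B 0.48 × 1.5×10⁻⁴ × 820 = 0.05904 m
B Layer 3: 0.62×10⁻⁴ × 0.14 × 910 = 0.0078988 m
B total: 0.0837688 m
Difference: 0.161793 − 0.0837688 = 0.0780242 m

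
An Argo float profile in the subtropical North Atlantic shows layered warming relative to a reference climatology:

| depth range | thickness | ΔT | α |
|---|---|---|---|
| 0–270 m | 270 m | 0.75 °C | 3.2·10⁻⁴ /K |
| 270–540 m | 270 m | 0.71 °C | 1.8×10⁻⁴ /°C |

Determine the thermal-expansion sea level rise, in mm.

270 × 3.2×10⁻⁴ × 0.75 = 0.06480 m
270–540 m: 270 × 0.71 × 1.8×10⁻⁴ = 0.034506 m
Δh = 0.06480 + 0.034506 = 0.099306 m ≈ 99.3 mm

Δh = 99.3 mm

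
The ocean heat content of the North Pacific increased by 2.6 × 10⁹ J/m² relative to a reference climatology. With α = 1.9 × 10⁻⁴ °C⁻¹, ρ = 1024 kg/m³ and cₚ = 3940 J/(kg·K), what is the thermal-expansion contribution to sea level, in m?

Δh = 0.12 m

Δh = αQ/(ρcₚ) = 1.9×10⁻⁴ × 2.6×10⁹ / (1024 × 3940) ≈ 0.12244 m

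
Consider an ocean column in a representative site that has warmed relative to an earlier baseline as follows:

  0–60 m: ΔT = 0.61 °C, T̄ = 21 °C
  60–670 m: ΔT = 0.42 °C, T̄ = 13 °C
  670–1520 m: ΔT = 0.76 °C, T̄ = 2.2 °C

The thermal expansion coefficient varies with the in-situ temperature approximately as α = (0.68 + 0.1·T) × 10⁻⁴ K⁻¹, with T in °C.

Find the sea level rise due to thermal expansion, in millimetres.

Δh = 119 mm

Layer 1: α = (0.68 + 0.1×21)×10⁻⁴ = 2.78×10⁻⁴ K⁻¹
Layer 2: α = (0.68 + 0.1×13)×10⁻⁴ = 1.98×10⁻⁴ K⁻¹
Layer 3: α = (0.68 + 0.1×2.2)×10⁻⁴ = 0.9×10⁻⁴ K⁻¹
2.78×10⁻⁴ × 0.61 × 60 = 0.0101748 m
60–670 m: 0.42 × 610 × 1.98×10⁻⁴ = 0.0507276 m
Layer 3: 0.9×10⁻⁴ × 0.76 × 850 = 0.05814 m
Δh = 0.0101748 + 0.0507276 + 0.05814 = 0.1190424 m ≈ 119 mm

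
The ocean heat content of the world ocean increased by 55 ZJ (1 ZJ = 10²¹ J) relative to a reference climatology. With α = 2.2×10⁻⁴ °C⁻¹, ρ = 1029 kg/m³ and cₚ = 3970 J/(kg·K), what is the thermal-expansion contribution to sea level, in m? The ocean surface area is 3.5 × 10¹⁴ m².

Per unit area: Q = 55×10²¹ / (3.5×10¹⁴) ≈ 1.571×10⁸ J/m²
Δh = αQ/(ρcₚ) = 2.2×10⁻⁴ × 1.571×10⁸ / (1029 × 3970) ≈ 0.0084604 m

Δh ≈ 0.00846 m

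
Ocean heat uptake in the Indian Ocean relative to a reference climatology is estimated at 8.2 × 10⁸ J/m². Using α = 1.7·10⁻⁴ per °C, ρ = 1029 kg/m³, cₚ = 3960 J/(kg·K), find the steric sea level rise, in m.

0.034 m of thermosteric rise

Δh = αQ/(ρcₚ) = 1.7×10⁻⁴ × 8.2×10⁸ / (1029 × 3960) ≈ 0.03421 m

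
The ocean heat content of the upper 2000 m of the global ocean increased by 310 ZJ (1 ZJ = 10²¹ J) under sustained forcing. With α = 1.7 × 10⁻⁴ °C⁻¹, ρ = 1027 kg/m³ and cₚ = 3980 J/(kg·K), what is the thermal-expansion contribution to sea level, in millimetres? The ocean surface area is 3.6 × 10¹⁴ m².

Per unit area: Q = 310×10²¹ / (3.6×10¹⁴) ≈ 8.611×10⁸ J/m²
Δh = αQ/(ρcₚ) = 1.7×10⁻⁴ × 8.611×10⁸ / (1027 × 3980) ≈ 0.035814 m

about 35.8 mm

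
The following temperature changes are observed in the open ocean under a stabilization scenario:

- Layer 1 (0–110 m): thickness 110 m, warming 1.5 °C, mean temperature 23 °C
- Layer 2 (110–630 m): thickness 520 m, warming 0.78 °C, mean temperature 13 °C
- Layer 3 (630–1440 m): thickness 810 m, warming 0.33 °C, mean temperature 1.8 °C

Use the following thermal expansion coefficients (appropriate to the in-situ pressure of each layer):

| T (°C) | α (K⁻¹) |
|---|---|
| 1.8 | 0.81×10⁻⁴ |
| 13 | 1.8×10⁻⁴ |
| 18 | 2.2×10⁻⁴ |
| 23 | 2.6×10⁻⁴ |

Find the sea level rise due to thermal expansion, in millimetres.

Layer 1 at 23 °C → α = 2.6×10⁻⁴ K⁻¹
Layer 2 at 13 °C → α = 1.8×10⁻⁴ K⁻¹
Layer 3 at 1.8 °C → α = 0.81×10⁻⁴ K⁻¹
Layer 1: 2.6×10⁻⁴ × 1.5 × 110 = 0.04290 m
Layer 2: 1.8×10⁻⁴ × 0.78 × 520 = 0.073008 m
Layer 3: 810 × 0.33 × 0.81×10⁻⁴ = 0.0216513 m
Δh = 0.04290 + 0.073008 + 0.0216513 = 0.1375593 m

about 140 mm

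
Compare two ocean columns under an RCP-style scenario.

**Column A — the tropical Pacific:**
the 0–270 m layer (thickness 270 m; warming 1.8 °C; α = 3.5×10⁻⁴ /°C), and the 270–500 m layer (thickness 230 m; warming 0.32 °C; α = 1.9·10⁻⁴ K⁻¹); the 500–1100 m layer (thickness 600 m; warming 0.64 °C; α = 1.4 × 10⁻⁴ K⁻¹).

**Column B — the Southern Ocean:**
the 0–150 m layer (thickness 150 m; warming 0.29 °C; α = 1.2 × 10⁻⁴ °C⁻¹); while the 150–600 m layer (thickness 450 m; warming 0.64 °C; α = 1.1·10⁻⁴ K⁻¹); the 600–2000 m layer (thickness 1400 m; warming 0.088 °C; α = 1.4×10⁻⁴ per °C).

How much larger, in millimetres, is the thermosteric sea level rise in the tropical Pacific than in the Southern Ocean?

184 mm larger

A 270 × 1.8 × 3.5×10⁻⁴ = 0.17010 m
A 1.9×10⁻⁴ × 0.32 × 230 = 0.013984 m
A 500–1100 m: 1.4×10⁻⁴ × 0.64 × 600 = 0.05376 m
A total: 0.237844 m
B 1.2×10⁻⁴ × 0.29 × 150 = 0.00522 m
B 0.64 × 1.1×10⁻⁴ × 450 = 0.03168 m
B 600–2000 m: 0.088 × 1400 × 1.4×10⁻⁴ = 0.017248 m
B total: 0.054148 m
Difference: 0.237844 − 0.054148 = 0.183696 m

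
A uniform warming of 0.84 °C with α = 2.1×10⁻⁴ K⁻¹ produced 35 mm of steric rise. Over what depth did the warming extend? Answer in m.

H = Δh/(αΔT) = 0.035 / (2.1×10⁻⁴ × 0.84) ≈ 198.4 m

H ≈ 198 m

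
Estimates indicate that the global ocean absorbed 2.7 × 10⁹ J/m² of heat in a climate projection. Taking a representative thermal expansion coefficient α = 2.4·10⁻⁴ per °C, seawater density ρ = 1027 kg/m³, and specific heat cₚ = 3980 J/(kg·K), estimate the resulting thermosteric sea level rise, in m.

Δh = αQ/(ρcₚ) = 2.4×10⁻⁴ × 2.7×10⁹ / (1027 × 3980) ≈ 0.15853 m

0.16 m of thermosteric rise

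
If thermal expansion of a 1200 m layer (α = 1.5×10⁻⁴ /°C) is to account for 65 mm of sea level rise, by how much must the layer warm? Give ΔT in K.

ΔT = Δh/(αH) = 0.065 / (1.5×10⁻⁴ × 1200) ≈ 0.3611 K

about 0.361 K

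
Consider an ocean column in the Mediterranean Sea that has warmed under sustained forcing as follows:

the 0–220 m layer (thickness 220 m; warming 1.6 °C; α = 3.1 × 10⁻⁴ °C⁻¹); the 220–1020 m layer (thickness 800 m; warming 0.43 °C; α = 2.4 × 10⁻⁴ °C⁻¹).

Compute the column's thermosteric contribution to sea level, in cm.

0–220 m: 1.6 × 3.1×10⁻⁴ × 220 = 0.10912 m
220–1020 m: 800 × 0.43 × 2.4×10⁻⁴ = 0.08256 m
Δh = 0.10912 + 0.08256 = 0.19168 m

19.2 cm of thermosteric rise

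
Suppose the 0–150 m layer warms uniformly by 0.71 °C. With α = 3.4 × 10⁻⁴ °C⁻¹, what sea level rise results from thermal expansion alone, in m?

Δh = αΔT·H = 3.4×10⁻⁴ × 0.71 × 150 = 0.03621 m

0.0362 m of thermosteric rise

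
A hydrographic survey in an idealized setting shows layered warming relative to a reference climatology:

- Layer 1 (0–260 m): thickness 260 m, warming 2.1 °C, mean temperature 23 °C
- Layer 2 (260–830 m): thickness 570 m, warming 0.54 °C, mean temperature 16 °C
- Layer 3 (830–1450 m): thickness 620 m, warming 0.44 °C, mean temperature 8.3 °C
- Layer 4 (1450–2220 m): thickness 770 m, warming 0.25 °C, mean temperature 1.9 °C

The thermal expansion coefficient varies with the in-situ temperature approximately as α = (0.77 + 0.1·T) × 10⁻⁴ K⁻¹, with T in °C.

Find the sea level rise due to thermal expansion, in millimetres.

Δh = 300 mm

Layer 1: α = (0.77 + 0.1×23)×10⁻⁴ = 3.07×10⁻⁴ K⁻¹
Layer 2: α = (0.77 + 0.1×16)×10⁻⁴ = 2.37×10⁻⁴ K⁻¹
Layer 3: α = (0.77 + 0.1×8.3)×10⁻⁴ = 1.6×10⁻⁴ K⁻¹
Layer 4: α = (0.77 + 0.1×1.9)×10⁻⁴ = 0.96×10⁻⁴ K⁻¹
3.07×10⁻⁴ × 2.1 × 260 = 0.167622 m
0.54 × 570 × 2.37×10⁻⁴ = 0.0729486 m
830–1450 m: 1.6×10⁻⁴ × 0.44 × 620 = 0.043648 m
1450–2220 m: 0.96×10⁻⁴ × 0.25 × 770 = 0.01848 m
Δh = 0.167622 + 0.0729486 + 0.043648 + 0.01848 = 0.3026986 m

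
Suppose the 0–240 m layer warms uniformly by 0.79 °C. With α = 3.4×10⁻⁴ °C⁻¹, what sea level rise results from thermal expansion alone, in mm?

Δh = αΔT·H = 3.4×10⁻⁴ × 0.79 × 240 = 0.064464 m

Δh ≈ 64.5 mm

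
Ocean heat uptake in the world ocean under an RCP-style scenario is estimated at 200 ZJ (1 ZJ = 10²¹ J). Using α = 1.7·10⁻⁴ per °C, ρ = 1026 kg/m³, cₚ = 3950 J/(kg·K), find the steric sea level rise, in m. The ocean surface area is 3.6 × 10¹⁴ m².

0.0233 m

Per unit area: Q = 200×10²¹ / (3.6×10¹⁴) ≈ 5.556×10⁸ J/m²
Δh = αQ/(ρcₚ) = 1.7×10⁻⁴ × 5.556×10⁸ / (1026 × 3950) ≈ 0.023306 m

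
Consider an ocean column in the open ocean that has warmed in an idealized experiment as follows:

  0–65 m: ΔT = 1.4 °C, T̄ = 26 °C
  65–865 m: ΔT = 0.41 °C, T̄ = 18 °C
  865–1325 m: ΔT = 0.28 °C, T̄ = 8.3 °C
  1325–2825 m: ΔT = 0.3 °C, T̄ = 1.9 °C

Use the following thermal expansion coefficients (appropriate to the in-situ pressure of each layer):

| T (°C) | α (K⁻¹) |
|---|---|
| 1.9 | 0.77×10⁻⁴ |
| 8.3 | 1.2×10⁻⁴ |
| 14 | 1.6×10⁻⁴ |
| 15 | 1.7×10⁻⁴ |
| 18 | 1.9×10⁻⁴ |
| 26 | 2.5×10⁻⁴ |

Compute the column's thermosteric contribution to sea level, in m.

about 0.135 m

Layer 1 at 26 °C → α = 2.5×10⁻⁴ K⁻¹
Layer 2 at 18 °C → α = 1.9×10⁻⁴ K⁻¹
Layer 3 at 8.3 °C → α = 1.2×10⁻⁴ K⁻¹
Layer 4 at 1.9 °C → α = 0.77×10⁻⁴ K⁻¹
1.4 × 2.5×10⁻⁴ × 65 = 0.02275 m
Layer 2: 1.9×10⁻⁴ × 0.41 × 800 = 0.06232 m
Layer 3: 0.28 × 460 × 1.2×10⁻⁴ = 0.015456 m
Layer 4: 0.77×10⁻⁴ × 1500 × 0.3 = 0.03465 m
Δh = 0.02275 + 0.06232 + 0.015456 + 0.03465 = 0.135176 m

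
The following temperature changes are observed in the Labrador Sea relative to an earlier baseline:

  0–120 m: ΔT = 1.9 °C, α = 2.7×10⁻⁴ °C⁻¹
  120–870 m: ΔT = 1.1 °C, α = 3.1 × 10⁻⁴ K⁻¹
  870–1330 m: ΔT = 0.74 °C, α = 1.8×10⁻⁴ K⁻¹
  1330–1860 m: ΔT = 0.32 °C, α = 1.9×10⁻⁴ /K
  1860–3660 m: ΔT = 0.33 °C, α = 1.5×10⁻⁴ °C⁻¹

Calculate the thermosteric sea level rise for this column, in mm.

1.9 × 120 × 2.7×10⁻⁴ = 0.06156 m
3.1×10⁻⁴ × 750 × 1.1 = 0.25575 m
Layer 3: 1.8×10⁻⁴ × 0.74 × 460 = 0.061272 m
1330–1860 m: 1.9×10⁻⁴ × 530 × 0.32 = 0.032224 m
1.5×10⁻⁴ × 0.33 × 1800 = 0.08910 m
Δh = 0.06156 + 0.25575 + 0.061272 + 0.032224 + 0.08910 = 0.499906 m

Δh ≈ 500 mm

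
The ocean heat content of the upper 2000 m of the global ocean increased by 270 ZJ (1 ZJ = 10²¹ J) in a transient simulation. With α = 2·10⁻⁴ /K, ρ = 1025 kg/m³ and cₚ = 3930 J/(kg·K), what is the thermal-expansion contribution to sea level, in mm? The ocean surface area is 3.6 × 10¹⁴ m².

Per unit area: Q = 270×10²¹ / (3.6×10¹⁴) = 7.5×10⁸ J/m²
Δh = αQ/(ρcₚ) = 2×10⁻⁴ × 7.5×10⁸ / (1025 × 3930) ≈ 0.037237 m

Δh ≈ 37.2 mm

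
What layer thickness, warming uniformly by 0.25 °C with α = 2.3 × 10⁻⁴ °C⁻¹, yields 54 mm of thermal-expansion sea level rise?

H = Δh/(αΔT) = 0.054 / (2.3×10⁻⁴ × 0.25) ≈ 939.1 m

H ≈ 939 m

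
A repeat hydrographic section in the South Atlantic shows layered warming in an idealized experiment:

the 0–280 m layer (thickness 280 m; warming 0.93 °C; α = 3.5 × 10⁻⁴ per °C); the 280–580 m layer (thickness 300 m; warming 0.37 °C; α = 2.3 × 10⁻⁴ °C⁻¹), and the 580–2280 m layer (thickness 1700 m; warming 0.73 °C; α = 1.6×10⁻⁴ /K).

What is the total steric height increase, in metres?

Δh = 0.315 m

0–280 m: 3.5×10⁻⁴ × 0.93 × 280 = 0.09114 m
300 × 2.3×10⁻⁴ × 0.37 = 0.02553 m
1.6×10⁻⁴ × 0.73 × 1700 = 0.19856 m
Δh = 0.09114 + 0.02553 + 0.19856 = 0.31523 m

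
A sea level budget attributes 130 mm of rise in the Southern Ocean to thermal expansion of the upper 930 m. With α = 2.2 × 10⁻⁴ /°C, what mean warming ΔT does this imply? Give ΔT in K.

about 0.635 K

ΔT = Δh/(αH) = 0.13 / (2.2×10⁻⁴ × 930) ≈ 0.6354 K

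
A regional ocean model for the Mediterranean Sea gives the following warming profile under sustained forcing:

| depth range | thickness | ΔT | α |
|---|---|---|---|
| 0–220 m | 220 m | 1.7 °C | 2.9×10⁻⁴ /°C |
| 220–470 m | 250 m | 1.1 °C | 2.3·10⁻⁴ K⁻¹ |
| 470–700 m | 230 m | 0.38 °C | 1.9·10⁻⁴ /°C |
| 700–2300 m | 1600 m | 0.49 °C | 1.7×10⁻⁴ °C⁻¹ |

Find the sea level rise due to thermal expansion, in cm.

Δh = 32 cm

0–220 m: 2.9×10⁻⁴ × 220 × 1.7 = 0.10846 m
220–470 m: 2.3×10⁻⁴ × 250 × 1.1 = 0.06325 m
0.38 × 1.9×10⁻⁴ × 230 = 0.016606 m
700–2300 m: 1.7×10⁻⁴ × 1600 × 0.49 = 0.13328 m
Δh = 0.10846 + 0.06325 + 0.016606 + 0.13328 = 0.321596 m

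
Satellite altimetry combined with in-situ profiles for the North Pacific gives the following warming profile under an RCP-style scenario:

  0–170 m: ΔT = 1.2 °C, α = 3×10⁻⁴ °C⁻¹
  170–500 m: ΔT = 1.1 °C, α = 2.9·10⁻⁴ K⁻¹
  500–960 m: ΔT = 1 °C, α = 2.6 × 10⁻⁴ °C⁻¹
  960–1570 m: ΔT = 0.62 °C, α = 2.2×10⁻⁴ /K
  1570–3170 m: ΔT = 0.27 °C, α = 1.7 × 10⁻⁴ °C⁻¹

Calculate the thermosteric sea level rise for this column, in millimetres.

443 mm of thermosteric rise

0–170 m: 1.2 × 170 × 3×10⁻⁴ = 0.06120 m
170–500 m: 330 × 1.1 × 2.9×10⁻⁴ = 0.10527 m
500–960 m: 460 × 2.6×10⁻⁴ × 1 = 0.11960 m
Layer 4: 0.62 × 2.2×10⁻⁴ × 610 = 0.083204 m
1570–3170 m: 1.7×10⁻⁴ × 0.27 × 1600 = 0.07344 m
Δh = 0.06120 + 0.10527 + 0.11960 + 0.083204 + 0.07344 = 0.442714 m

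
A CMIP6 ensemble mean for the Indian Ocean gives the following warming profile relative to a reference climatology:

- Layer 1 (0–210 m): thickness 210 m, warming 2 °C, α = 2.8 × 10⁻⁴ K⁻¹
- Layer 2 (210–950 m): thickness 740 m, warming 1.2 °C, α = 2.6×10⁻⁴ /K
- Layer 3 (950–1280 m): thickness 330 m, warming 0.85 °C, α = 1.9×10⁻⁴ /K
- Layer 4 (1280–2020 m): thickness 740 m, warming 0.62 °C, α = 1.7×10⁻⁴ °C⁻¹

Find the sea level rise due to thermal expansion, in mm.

Δh = 480 mm

Layer 1: 2 × 210 × 2.8×10⁻⁴ = 0.11760 m
210–950 m: 2.6×10⁻⁴ × 1.2 × 740 = 0.23088 m
Layer 3: 1.9×10⁻⁴ × 0.85 × 330 = 0.053295 m
1280–2020 m: 740 × 1.7×10⁻⁴ × 0.62 = 0.077996 m
Δh = 0.11760 + 0.23088 + 0.053295 + 0.077996 = 0.479771 m ≈ 480 mm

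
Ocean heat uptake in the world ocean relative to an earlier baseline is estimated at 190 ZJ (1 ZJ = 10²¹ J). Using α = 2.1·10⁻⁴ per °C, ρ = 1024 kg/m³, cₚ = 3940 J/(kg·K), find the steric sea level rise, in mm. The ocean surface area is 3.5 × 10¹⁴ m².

Per unit area: Q = 190×10²¹ / (3.5×10¹⁴) ≈ 5.429×10⁸ J/m²
Δh = αQ/(ρcₚ) = 2.1×10⁻⁴ × 5.429×10⁸ / (1024 × 3940) ≈ 0.028258 m

28 mm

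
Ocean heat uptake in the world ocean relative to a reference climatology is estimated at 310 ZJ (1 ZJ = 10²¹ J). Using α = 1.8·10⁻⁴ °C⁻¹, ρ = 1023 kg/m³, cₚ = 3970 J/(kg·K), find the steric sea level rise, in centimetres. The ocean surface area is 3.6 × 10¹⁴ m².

Per unit area: Q = 310×10²¹ / (3.6×10¹⁴) ≈ 8.611×10⁸ J/m²
Δh = αQ/(ρcₚ) = 1.8×10⁻⁴ × 8.611×10⁸ / (1023 × 3970) ≈ 0.038165 m

3.82 cm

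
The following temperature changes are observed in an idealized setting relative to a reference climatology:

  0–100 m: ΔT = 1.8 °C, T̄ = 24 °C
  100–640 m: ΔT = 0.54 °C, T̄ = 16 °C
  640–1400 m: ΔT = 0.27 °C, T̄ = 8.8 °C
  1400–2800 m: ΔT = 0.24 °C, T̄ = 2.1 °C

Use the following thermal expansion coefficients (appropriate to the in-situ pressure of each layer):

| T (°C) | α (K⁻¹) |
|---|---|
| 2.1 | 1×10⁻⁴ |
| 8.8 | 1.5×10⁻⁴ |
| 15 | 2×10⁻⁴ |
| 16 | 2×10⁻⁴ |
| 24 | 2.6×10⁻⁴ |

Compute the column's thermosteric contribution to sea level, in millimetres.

Layer 1 at 24 °C → α = 2.6×10⁻⁴ K⁻¹
Layer 2 at 16 °C → α = 2×10⁻⁴ K⁻¹
Layer 3 at 8.8 °C → α = 1.5×10⁻⁴ K⁻¹
Layer 4 at 2.1 °C → α = 1×10⁻⁴ K⁻¹
0–100 m: 1.8 × 100 × 2.6×10⁻⁴ = 0.04680 m
100–640 m: 2×10⁻⁴ × 540 × 0.54 = 0.05832 m
Layer 3: 760 × 0.27 × 1.5×10⁻⁴ = 0.03078 m
Layer 4: 1×10⁻⁴ × 0.24 × 1400 = 0.03360 m
Δh = 0.04680 + 0.05832 + 0.03078 + 0.03360 = 0.16950 m

170 mm of thermosteric rise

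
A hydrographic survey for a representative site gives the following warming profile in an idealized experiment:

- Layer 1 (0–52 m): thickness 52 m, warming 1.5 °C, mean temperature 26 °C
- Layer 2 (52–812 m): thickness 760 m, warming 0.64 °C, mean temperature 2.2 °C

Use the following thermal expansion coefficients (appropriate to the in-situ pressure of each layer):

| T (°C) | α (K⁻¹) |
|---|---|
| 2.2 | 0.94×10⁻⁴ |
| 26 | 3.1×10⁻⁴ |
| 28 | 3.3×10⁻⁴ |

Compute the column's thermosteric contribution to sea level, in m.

Δh ≈ 0.070 m

Layer 1 at 26 °C → α = 3.1×10⁻⁴ K⁻¹
Layer 2 at 2.2 °C → α = 0.94×10⁻⁴ K⁻¹
Layer 1: 1.5 × 3.1×10⁻⁴ × 52 = 0.02418 m
760 × 0.64 × 0.94×10⁻⁴ = 0.0457216 m
Δh = 0.02418 + 0.0457216 = 0.0699016 m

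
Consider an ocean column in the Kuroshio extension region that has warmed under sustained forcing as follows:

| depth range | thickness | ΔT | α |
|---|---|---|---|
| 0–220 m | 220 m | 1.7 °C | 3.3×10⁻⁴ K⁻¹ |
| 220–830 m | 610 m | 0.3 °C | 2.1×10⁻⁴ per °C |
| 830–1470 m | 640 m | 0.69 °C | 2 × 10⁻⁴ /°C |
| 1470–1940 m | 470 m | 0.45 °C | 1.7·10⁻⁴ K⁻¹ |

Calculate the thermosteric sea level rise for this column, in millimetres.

about 286 mm

220 × 3.3×10⁻⁴ × 1.7 = 0.12342 m
220–830 m: 610 × 2.1×10⁻⁴ × 0.3 = 0.03843 m
0.69 × 640 × 2×10⁻⁴ = 0.08832 m
1470–1940 m: 470 × 0.45 × 1.7×10⁻⁴ = 0.035955 m
Δh = 0.12342 + 0.03843 + 0.08832 + 0.035955 = 0.286125 m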